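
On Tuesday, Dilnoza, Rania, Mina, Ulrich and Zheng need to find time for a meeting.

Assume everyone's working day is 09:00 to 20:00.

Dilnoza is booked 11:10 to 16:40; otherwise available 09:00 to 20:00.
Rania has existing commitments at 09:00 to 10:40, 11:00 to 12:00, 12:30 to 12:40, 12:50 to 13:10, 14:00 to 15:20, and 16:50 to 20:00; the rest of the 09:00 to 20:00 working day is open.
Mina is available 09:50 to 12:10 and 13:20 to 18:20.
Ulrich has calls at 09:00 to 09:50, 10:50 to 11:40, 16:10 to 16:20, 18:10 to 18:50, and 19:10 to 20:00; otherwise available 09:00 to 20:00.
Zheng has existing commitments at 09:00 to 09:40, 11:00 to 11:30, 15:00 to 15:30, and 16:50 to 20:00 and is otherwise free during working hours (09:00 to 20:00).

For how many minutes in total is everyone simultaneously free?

20 minutes

Dilnoza free within 09:00–20:00: 09:00–11:10, 16:40–20:00.
Rania free within 09:00–20:00: 10:40–11:00, 12:00–12:30, 12:40–12:50, 13:10–14:00, 15:20–16:50.
Ulrich free within 09:00–20:00: 09:50–10:50, 11:40–16:10, 16:20–18:10, 18:50–19:10.
Zheng free within 09:00–20:00: 09:40–11:00, 11:30–15:00, 15:30–16:50.
Dilnoza ∩ Rania: 10:40–11:00, 16:40–16:50.
Dilnoza ∩ Rania ∩ Mina: 10:40–11:00, 16:40–16:50.
Dilnoza ∩ Rania ∩ Mina ∩ Ulrich: 10:40–10:50, 16:40–16:50.
Dilnoza ∩ Rania ∩ Mina ∩ Ulrich ∩ Zheng: 10:40–10:50, 16:40–16:50.
Total common minutes: 10 + 10 = 20.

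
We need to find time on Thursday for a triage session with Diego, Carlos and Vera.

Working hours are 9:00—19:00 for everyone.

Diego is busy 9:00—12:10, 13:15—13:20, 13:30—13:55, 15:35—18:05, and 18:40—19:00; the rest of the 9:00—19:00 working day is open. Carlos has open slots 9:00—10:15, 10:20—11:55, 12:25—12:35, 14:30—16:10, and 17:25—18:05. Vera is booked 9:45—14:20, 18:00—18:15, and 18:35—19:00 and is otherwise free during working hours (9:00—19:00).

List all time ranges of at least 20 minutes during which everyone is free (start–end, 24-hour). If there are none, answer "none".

14:30–15:35

Diego free within 09:00–19:00: 12:10–13:15, 13:20–13:30, 13:55–15:35, 18:05–18:40.
Vera free within 09:00–19:00: 09:00–09:45, 14:20–18:00, 18:15–18:35.
Diego ∩ Carlos: 12:25–12:35, 14:30–15:35.
Diego ∩ Carlos ∩ Vera: 14:30–15:35.
Windows ≥ 20 min: 14:30–15:35.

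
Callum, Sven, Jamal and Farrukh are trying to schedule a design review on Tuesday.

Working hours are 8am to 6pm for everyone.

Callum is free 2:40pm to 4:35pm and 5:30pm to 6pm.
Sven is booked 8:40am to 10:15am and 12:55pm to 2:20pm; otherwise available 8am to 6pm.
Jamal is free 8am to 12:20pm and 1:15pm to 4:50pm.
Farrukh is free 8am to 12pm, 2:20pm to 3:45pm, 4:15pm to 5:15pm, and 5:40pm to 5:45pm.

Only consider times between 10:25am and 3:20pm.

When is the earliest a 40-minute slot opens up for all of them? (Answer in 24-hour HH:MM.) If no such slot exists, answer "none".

14:40

Sven free within 08:00–18:00: 08:00–08:40, 10:15–12:55, 14:20–18:00.
Callum ∩ Sven: 14:40–16:35, 17:30–18:00.
Callum ∩ Sven ∩ Jamal: 14:40–16:35.
Callum ∩ Sven ∩ Jamal ∩ Farrukh: 14:40–15:45, 16:15–16:35.
Restricted to 10:25–15:20: 14:40–15:20.
Windows ≥ 40 min: 14:40–15:20.
Earliest such window starts at 14:40.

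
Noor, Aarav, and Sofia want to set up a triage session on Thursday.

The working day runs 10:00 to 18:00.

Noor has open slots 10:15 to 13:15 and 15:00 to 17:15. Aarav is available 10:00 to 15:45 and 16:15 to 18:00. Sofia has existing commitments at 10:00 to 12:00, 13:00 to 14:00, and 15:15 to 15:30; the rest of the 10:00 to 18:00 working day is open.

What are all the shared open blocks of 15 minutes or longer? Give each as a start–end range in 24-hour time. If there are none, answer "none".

12:00–13:00, 15:00–15:15, 15:30–15:45, 16:15–17:15

Sofia free within 10:00–18:00: 12:00–13:00, 14:00–15:15, 15:30–18:00.
Noor ∩ Aarav: 10:15–13:15, 15:00–15:45, 16:15–17:15.
Noor ∩ Aarav ∩ Sofia: 12:00–13:00, 15:00–15:15, 15:30–15:45, 16:15–17:15.
Windows ≥ 15 min: 12:00–13:00, 15:00–15:15, 15:30–15:45, 16:15–17:15.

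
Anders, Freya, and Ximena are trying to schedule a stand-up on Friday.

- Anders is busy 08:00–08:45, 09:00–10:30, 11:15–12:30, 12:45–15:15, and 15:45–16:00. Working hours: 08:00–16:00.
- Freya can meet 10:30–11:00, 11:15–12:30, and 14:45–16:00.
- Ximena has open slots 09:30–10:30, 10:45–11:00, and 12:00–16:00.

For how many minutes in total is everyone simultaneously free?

45 minutes

Anders free within 08:00–16:00: 08:45–09:00, 10:30–11:15, 12:30–12:45, 15:15–15:45.
Anders ∩ Freya: 10:30–11:00, 15:15–15:45.
Anders ∩ Freya ∩ Ximena: 10:45–11:00, 15:15–15:45.
Total common minutes: 15 + 30 = 45.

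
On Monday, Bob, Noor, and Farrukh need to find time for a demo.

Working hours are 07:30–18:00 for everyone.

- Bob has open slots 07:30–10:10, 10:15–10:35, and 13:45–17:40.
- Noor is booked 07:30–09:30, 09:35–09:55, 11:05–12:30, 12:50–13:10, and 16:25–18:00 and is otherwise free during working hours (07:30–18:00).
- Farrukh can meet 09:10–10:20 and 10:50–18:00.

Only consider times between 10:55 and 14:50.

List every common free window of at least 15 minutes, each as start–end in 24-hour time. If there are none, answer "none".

Noor free within 07:30–18:00: 09:30–09:35, 09:55–11:05, 12:30–12:50, 13:10–16:25.
Bob ∩ Noor: 09:30–09:35, 09:55–10:10, 10:15–10:35, 13:45–16:25.
Bob ∩ Noor ∩ Farrukh: 09:30–09:35, 09:55–10:10, 10:15–10:20, 13:45–16:25.
Restricted to 10:55–14:50: 13:45–14:50.
Windows ≥ 15 min: 13:45–14:50.

13:45–14:50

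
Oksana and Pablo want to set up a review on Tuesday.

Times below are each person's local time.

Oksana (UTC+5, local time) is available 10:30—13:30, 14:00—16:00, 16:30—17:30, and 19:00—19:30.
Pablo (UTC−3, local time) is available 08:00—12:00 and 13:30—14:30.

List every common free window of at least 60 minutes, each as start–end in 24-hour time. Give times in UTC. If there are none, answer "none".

11:30–12:30

Oksana → UTC: 05:30–08:30, 09:00–11:00, 11:30–12:30, 14:00–14:30.
Pablo → UTC: 11:00–15:00, 16:30–17:30.
Oksana ∩ Pablo: 11:30–12:30, 14:00–14:30.
Windows ≥ 60 min: 11:30–12:30.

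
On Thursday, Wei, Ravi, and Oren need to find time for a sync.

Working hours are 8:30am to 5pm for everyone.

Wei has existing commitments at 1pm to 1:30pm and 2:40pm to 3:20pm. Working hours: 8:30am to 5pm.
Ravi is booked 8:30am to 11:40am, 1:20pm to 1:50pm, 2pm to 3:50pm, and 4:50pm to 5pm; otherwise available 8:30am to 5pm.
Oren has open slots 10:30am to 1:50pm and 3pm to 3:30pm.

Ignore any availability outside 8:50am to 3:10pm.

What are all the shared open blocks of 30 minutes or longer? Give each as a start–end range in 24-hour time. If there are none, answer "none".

11:40–13:00

Wei free within 08:30–17:00: 08:30–13:00, 13:30–14:40, 15:20–17:00.
Ravi free within 08:30–17:00: 11:40–13:20, 13:50–14:00, 15:50–16:50.
Wei ∩ Ravi: 11:40–13:00, 13:50–14:00, 15:50–16:50.
Wei ∩ Ravi ∩ Oren: 11:40–13:00.
Restricted to 08:50–15:10: 11:40–13:00.
Windows ≥ 30 min: 11:40–13:00.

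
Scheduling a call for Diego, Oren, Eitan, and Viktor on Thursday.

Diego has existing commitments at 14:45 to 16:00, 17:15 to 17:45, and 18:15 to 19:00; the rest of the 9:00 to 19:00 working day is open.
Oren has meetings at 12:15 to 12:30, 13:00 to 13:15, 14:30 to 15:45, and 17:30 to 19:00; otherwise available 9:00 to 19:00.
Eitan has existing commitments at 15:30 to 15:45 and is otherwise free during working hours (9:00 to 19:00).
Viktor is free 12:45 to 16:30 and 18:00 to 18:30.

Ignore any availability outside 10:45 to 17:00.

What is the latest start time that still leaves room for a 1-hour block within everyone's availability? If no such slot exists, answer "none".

Diego free within 09:00–19:00: 09:00–14:45, 16:00–17:15, 17:45–18:15.
Oren free within 09:00–19:00: 09:00–12:15, 12:30–13:00, 13:15–14:30, 15:45–17:30.
Eitan free within 09:00–19:00: 09:00–15:30, 15:45–19:00.
Diego ∩ Oren: 09:00–12:15, 12:30–13:00, 13:15–14:30, 16:00–17:15.
Diego ∩ Oren ∩ Eitan: 09:00–12:15, 12:30–13:00, 13:15–14:30, 16:00–17:15.
Diego ∩ Oren ∩ Eitan ∩ Viktor: 12:45–13:00, 13:15–14:30, 16:00–16:30.
Restricted to 10:45–17:00: 12:45–13:00, 13:15–14:30, 16:00–16:30.
Windows ≥ 60 min: 13:15–14:30.
Latest start in the last window 13:15–14:30 is 14:30 − 60 min = 13:30.

13:30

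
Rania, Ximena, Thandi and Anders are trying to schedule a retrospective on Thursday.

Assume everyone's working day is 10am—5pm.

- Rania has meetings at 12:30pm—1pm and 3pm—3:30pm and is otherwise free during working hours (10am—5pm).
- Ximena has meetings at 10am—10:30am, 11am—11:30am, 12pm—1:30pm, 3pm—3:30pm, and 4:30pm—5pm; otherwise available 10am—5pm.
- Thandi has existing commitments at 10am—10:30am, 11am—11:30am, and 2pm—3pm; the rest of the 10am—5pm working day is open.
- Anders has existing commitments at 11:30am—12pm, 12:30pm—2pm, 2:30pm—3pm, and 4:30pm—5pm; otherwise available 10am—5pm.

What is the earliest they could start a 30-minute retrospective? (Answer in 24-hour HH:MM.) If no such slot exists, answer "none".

Rania free within 10:00–17:00: 10:00–12:30, 13:00–15:00, 15:30–17:00.
Ximena free within 10:00–17:00: 10:30–11:00, 11:30–12:00, 13:30–15:00, 15:30–16:30.
Thandi free within 10:00–17:00: 10:30–11:00, 11:30–14:00, 15:00–17:00.
Anders free within 10:00–17:00: 10:00–11:30, 12:00–12:30, 14:00–14:30, 15:00–16:30.
Rania ∩ Ximena: 10:30–11:00, 11:30–12:00, 13:30–15:00, 15:30–16:30.
Rania ∩ Ximena ∩ Thandi: 10:30–11:00, 11:30–12:00, 13:30–14:00, 15:30–16:30.
Rania ∩ Ximena ∩ Thandi ∩ Anders: 10:30–11:00, 15:30–16:30.
Windows ≥ 30 min: 10:30–11:00, 15:30–16:30.
Earliest such window starts at 10:30.

10:30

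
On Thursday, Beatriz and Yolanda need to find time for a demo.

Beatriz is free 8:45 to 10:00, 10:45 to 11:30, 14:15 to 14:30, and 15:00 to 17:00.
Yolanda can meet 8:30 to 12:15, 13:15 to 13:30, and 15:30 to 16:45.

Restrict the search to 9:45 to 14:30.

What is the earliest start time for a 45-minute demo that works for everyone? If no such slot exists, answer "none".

Beatriz ∩ Yolanda: 08:45–10:00, 10:45–11:30, 15:30–16:45.
Restricted to 09:45–14:30: 09:45–10:00, 10:45–11:30.
Windows ≥ 45 min: 10:45–11:30.
Earliest such window starts at 10:45.

10:45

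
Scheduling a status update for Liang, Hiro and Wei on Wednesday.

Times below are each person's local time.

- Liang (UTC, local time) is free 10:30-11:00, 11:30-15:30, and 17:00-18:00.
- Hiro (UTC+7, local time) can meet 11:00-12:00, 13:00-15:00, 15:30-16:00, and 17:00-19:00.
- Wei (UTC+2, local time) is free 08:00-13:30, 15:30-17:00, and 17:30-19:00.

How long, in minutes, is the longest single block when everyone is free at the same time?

Liang → UTC: 10:30–11:00, 11:30–15:30, 17:00–18:00.
Hiro → UTC: 04:00–05:00, 06:00–08:00, 08:30–09:00, 10:00–12:00.
Wei → UTC: 06:00–11:30, 13:30–15:00, 15:30–17:00.
Liang ∩ Hiro: 10:30–11:00, 11:30–12:00.
Liang ∩ Hiro ∩ Wei: 10:30–11:00.
Single common window of 30 minutes.

30 minutes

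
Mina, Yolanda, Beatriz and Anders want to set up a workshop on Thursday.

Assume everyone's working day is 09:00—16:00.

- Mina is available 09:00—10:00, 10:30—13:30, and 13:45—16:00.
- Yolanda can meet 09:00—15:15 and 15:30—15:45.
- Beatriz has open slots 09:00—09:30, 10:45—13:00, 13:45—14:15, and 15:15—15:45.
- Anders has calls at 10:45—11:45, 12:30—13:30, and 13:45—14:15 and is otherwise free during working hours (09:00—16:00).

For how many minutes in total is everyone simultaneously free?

Anders free within 09:00–16:00: 09:00–10:45, 11:45–12:30, 13:30–13:45, 14:15–16:00.
Mina ∩ Yolanda: 09:00–10:00, 10:30–13:30, 13:45–15:15, 15:30–15:45.
Mina ∩ Yolanda ∩ Beatriz: 09:00–09:30, 10:45–13:00, 13:45–14:15, 15:30–15:45.
Mina ∩ Yolanda ∩ Beatriz ∩ Anders: 09:00–09:30, 11:45–12:30, 15:30–15:45.
Total common minutes: 30 + 45 + 15 = 90.

90 minutes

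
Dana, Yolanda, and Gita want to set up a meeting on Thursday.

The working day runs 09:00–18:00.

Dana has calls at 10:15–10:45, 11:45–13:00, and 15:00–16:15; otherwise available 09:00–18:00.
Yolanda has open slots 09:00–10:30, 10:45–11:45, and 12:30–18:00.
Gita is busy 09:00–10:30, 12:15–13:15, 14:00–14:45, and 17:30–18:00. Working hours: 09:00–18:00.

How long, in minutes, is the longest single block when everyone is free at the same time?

Dana free within 09:00–18:00: 09:00–10:15, 10:45–11:45, 13:00–15:00, 16:15–18:00.
Gita free within 09:00–18:00: 10:30–12:15, 13:15–14:00, 14:45–17:30.
Dana ∩ Yolanda: 09:00–10:15, 10:45–11:45, 13:00–15:00, 16:15–18:00.
Dana ∩ Yolanda ∩ Gita: 10:45–11:45, 13:15–14:00, 14:45–15:00, 16:15–17:30.
Common window lengths: 60, 45, 15, 75 min; longest is 75.

75 minutes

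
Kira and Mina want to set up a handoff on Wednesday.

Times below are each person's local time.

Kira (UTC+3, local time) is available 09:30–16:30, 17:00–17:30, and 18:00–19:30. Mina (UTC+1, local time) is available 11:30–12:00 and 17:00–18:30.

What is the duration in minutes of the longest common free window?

Kira → UTC: 06:30–13:30, 14:00–14:30, 15:00–16:30.
Mina → UTC: 10:30–11:00, 16:00–17:30.
Kira ∩ Mina: 10:30–11:00, 16:00–16:30.
Common window lengths: 30, 30 min; longest is 30.

30 minutes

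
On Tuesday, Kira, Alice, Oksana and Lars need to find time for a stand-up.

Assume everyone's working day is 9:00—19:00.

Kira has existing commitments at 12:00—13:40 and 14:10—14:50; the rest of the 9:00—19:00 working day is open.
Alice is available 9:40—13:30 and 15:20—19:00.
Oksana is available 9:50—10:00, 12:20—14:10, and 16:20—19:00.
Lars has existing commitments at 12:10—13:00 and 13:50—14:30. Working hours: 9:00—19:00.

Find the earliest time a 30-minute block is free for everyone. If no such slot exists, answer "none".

Kira free within 09:00–19:00: 09:00–12:00, 13:40–14:10, 14:50–19:00.
Lars free within 09:00–19:00: 09:00–12:10, 13:00–13:50, 14:30–19:00.
Kira ∩ Alice: 09:40–12:00, 15:20–19:00.
Kira ∩ Alice ∩ Oksana: 09:50–10:00, 16:20–19:00.
Kira ∩ Alice ∩ Oksana ∩ Lars: 09:50–10:00, 16:20–19:00.
Windows ≥ 30 min: 16:20–19:00.
Earliest such window starts at 16:20.

16:20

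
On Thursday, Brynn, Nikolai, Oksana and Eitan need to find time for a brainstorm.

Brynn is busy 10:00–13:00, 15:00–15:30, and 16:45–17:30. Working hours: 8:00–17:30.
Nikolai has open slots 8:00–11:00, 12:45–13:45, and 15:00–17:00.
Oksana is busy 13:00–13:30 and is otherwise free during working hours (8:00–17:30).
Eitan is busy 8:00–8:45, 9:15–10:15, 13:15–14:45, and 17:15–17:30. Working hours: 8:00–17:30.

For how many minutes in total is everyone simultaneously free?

105 minutes

Brynn free within 08:00–17:30: 08:00–10:00, 13:00–15:00, 15:30–16:45.
Oksana free within 08:00–17:30: 08:00–13:00, 13:30–17:30.
Eitan free within 08:00–17:30: 08:45–09:15, 10:15–13:15, 14:45–17:15.
Brynn ∩ Nikolai: 08:00–10:00, 13:00–13:45, 15:30–16:45.
Brynn ∩ Nikolai ∩ Oksana: 08:00–10:00, 13:30–13:45, 15:30–16:45.
Brynn ∩ Nikolai ∩ Oksana ∩ Eitan: 08:45–09:15, 15:30–16:45.
Total common minutes: 30 + 75 = 105.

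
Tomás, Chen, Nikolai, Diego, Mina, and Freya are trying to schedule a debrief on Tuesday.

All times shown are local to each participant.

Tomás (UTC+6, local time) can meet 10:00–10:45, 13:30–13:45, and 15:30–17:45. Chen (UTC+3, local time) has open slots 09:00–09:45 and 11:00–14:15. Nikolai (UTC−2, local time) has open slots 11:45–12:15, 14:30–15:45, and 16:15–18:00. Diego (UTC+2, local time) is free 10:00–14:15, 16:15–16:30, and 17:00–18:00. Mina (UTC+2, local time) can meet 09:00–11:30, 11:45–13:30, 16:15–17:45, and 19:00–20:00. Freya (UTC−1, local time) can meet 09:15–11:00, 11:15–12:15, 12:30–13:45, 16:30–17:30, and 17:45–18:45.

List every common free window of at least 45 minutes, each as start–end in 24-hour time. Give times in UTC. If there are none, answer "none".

Tomás → UTC: 04:00–04:45, 07:30–07:45, 09:30–11:45.
Chen → UTC: 06:00–06:45, 08:00–11:15.
Nikolai → UTC: 13:45–14:15, 16:30–17:45, 18:15–20:00.
Diego → UTC: 08:00–12:15, 14:15–14:30, 15:00–16:00.
Mina → UTC: 07:00–09:30, 09:45–11:30, 14:15–15:45, 17:00–18:00.
Freya → UTC: 10:15–12:00, 12:15–13:15, 13:30–14:45, 17:30–18:30, 18:45–19:45.
Tomás ∩ Chen: 09:30–11:15.
Tomás ∩ Chen ∩ Nikolai: (none).
Tomás ∩ Chen ∩ Nikolai ∩ Diego: (none).
Tomás ∩ Chen ∩ Nikolai ∩ Diego ∩ Mina: (none).
Tomás ∩ Chen ∩ Nikolai ∩ Diego ∩ Mina ∩ Freya: (none).
Windows ≥ 45 min: (none).

none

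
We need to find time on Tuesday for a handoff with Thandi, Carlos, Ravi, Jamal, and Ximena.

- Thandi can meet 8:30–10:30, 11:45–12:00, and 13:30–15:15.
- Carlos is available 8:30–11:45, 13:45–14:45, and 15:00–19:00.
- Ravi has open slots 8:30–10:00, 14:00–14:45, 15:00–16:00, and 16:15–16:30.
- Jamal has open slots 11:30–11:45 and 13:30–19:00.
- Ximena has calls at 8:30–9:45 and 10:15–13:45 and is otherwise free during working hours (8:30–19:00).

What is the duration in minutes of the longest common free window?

Ximena free within 08:30–19:00: 09:45–10:15, 13:45–19:00.
Thandi ∩ Carlos: 08:30–10:30, 13:45–14:45, 15:00–15:15.
Thandi ∩ Carlos ∩ Ravi: 08:30–10:00, 14:00–14:45, 15:00–15:15.
Thandi ∩ Carlos ∩ Ravi ∩ Jamal: 14:00–14:45, 15:00–15:15.
Thandi ∩ Carlos ∩ Ravi ∩ Jamal ∩ Ximena: 14:00–14:45, 15:00–15:15.
Common window lengths: 45, 15 min; longest is 45.

45 minutes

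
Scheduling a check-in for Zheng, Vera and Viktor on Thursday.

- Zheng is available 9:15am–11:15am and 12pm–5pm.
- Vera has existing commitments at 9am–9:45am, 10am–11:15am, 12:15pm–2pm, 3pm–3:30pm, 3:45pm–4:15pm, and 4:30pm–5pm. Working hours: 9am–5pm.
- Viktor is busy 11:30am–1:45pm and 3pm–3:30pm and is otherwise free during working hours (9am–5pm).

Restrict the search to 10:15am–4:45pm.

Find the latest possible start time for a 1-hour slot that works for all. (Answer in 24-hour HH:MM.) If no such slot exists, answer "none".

14:00

Vera free within 09:00–17:00: 09:45–10:00, 11:15–12:15, 14:00–15:00, 15:30–15:45, 16:15–16:30.
Viktor free within 09:00–17:00: 09:00–11:30, 13:45–15:00, 15:30–17:00.
Zheng ∩ Vera: 09:45–10:00, 12:00–12:15, 14:00–15:00, 15:30–15:45, 16:15–16:30.
Zheng ∩ Vera ∩ Viktor: 09:45–10:00, 14:00–15:00, 15:30–15:45, 16:15–16:30.
Restricted to 10:15–16:45: 14:00–15:00, 15:30–15:45, 16:15–16:30.
Windows ≥ 60 min: 14:00–15:00.
Latest start in the last window 14:00–15:00 is 15:00 − 60 min = 14:00.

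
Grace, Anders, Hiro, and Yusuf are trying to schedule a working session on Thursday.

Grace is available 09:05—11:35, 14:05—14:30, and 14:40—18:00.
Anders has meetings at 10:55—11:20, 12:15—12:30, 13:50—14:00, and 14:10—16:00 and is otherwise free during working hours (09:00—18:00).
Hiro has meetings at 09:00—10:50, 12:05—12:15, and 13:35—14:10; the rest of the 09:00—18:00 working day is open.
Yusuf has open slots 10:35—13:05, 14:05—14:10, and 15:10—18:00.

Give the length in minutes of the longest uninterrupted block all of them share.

120 minutes

Anders free within 09:00–18:00: 09:00–10:55, 11:20–12:15, 12:30–13:50, 14:00–14:10, 16:00–18:00.
Hiro free within 09:00–18:00: 10:50–12:05, 12:15–13:35, 14:10–18:00.
Grace ∩ Anders: 09:05–10:55, 11:20–11:35, 14:05–14:10, 16:00–18:00.
Grace ∩ Anders ∩ Hiro: 10:50–10:55, 11:20–11:35, 16:00–18:00.
Grace ∩ Anders ∩ Hiro ∩ Yusuf: 10:50–10:55, 11:20–11:35, 16:00–18:00.
Common window lengths: 5, 15, 120 min; longest is 120.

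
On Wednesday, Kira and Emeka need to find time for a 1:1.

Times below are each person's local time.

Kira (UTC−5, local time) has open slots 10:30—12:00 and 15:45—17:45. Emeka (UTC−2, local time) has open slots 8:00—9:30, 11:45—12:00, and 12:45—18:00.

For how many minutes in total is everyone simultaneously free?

Kira → UTC: 15:30–17:00, 20:45–22:45.
Emeka → UTC: 10:00–11:30, 13:45–14:00, 14:45–20:00.
Kira ∩ Emeka: 15:30–17:00.
Total common minutes: 90.

90 minutes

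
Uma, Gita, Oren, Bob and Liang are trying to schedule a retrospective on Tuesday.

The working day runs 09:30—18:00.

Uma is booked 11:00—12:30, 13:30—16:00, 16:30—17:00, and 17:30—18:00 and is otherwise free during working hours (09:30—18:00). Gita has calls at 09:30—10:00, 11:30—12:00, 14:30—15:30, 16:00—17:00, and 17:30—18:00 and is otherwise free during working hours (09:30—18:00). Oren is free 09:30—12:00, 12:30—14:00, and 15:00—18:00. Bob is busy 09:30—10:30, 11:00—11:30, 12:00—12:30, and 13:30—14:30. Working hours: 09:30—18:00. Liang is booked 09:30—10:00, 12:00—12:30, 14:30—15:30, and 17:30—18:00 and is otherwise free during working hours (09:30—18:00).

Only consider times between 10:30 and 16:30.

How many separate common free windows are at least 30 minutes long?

Uma free within 09:30–18:00: 09:30–11:00, 12:30–13:30, 16:00–16:30, 17:00–17:30.
Gita free within 09:30–18:00: 10:00–11:30, 12:00–14:30, 15:30–16:00, 17:00–17:30.
Bob free within 09:30–18:00: 10:30–11:00, 11:30–12:00, 12:30–13:30, 14:30–18:00.
Liang free within 09:30–18:00: 10:00–12:00, 12:30–14:30, 15:30–17:30.
Uma ∩ Gita: 10:00–11:00, 12:30–13:30, 17:00–17:30.
Uma ∩ Gita ∩ Oren: 10:00–11:00, 12:30–13:30, 17:00–17:30.
Uma ∩ Gita ∩ Oren ∩ Bob: 10:30–11:00, 12:30–13:30, 17:00–17:30.
Uma ∩ Gita ∩ Oren ∩ Bob ∩ Liang: 10:30–11:00, 12:30–13:30, 17:00–17:30.
Restricted to 10:30–16:30: 10:30–11:00, 12:30–13:30.
Windows ≥ 30 min: 10:30–11:00, 12:30–13:30.
That's 2 windows.

2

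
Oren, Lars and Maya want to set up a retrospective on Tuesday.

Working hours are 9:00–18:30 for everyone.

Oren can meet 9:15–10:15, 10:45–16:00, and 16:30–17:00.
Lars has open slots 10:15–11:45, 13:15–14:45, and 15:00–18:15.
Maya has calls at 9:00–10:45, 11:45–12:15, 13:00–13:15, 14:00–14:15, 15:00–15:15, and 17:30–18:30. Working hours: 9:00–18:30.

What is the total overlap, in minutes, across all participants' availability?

210 minutes

Maya free within 09:00–18:30: 10:45–11:45, 12:15–13:00, 13:15–14:00, 14:15–15:00, 15:15–17:30.
Oren ∩ Lars: 10:45–11:45, 13:15–14:45, 15:00–16:00, 16:30–17:00.
Oren ∩ Lars ∩ Maya: 10:45–11:45, 13:15–14:00, 14:15–14:45, 15:15–16:00, 16:30–17:00.
Total common minutes: 60 + 45 + 30 + 45 + 30 = 210.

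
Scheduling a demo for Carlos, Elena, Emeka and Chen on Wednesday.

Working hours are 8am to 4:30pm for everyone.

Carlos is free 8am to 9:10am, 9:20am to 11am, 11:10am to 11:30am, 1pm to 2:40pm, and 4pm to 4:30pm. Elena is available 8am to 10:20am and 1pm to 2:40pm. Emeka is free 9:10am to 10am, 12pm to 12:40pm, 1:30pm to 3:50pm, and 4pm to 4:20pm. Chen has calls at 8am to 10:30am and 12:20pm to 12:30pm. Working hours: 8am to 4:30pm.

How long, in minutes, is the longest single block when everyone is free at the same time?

Chen free within 08:00–16:30: 10:30–12:20, 12:30–16:30.
Carlos ∩ Elena: 08:00–09:10, 09:20–10:20, 13:00–14:40.
Carlos ∩ Elena ∩ Emeka: 09:20–10:00, 13:30–14:40.
Carlos ∩ Elena ∩ Emeka ∩ Chen: 13:30–14:40.
Single common window of 70 minutes.

70 minutes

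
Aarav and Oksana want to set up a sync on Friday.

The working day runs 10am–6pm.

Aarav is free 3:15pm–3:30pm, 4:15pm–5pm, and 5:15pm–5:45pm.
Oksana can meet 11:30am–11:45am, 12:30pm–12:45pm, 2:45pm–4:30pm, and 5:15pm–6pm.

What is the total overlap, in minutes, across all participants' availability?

60 minutes

Aarav ∩ Oksana: 15:15–15:30, 16:15–16:30, 17:15–17:45.
Total common minutes: 15 + 15 + 30 = 60.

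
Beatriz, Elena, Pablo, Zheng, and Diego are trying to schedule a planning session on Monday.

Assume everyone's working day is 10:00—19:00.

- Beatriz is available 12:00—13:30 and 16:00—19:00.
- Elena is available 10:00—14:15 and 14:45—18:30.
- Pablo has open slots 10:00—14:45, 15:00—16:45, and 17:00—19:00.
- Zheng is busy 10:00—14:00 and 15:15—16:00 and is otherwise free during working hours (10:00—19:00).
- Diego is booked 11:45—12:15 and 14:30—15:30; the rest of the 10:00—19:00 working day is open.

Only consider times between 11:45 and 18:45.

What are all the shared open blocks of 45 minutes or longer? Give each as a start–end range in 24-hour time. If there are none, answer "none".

Zheng free within 10:00–19:00: 14:00–15:15, 16:00–19:00.
Diego free within 10:00–19:00: 10:00–11:45, 12:15–14:30, 15:30–19:00.
Beatriz ∩ Elena: 12:00–13:30, 16:00–18:30.
Beatriz ∩ Elena ∩ Pablo: 12:00–13:30, 16:00–16:45, 17:00–18:30.
Beatriz ∩ Elena ∩ Pablo ∩ Zheng: 16:00–16:45, 17:00–18:30.
Beatriz ∩ Elena ∩ Pablo ∩ Zheng ∩ Diego: 16:00–16:45, 17:00–18:30.
Restricted to 11:45–18:45: 16:00–16:45, 17:00–18:30.
Windows ≥ 45 min: 16:00–16:45, 17:00–18:30.

16:00–16:45, 17:00–18:30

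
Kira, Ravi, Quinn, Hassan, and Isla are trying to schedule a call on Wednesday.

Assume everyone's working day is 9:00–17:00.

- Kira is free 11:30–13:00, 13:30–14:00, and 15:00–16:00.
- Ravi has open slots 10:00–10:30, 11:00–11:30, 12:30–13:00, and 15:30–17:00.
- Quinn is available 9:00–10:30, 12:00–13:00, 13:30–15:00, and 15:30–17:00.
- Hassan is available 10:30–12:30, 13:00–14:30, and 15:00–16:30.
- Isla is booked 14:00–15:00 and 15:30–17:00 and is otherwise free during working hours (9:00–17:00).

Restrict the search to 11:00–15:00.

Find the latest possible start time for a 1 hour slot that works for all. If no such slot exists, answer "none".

Isla free within 09:00–17:00: 09:00–14:00, 15:00–15:30.
Kira ∩ Ravi: 12:30–13:00, 15:30–16:00.
Kira ∩ Ravi ∩ Quinn: 12:30–13:00, 15:30–16:00.
Kira ∩ Ravi ∩ Quinn ∩ Hassan: 15:30–16:00.
Kira ∩ Ravi ∩ Quinn ∩ Hassan ∩ Isla: (none).
Restricted to 11:00–15:00: (none).
Windows ≥ 60 min: (none).

none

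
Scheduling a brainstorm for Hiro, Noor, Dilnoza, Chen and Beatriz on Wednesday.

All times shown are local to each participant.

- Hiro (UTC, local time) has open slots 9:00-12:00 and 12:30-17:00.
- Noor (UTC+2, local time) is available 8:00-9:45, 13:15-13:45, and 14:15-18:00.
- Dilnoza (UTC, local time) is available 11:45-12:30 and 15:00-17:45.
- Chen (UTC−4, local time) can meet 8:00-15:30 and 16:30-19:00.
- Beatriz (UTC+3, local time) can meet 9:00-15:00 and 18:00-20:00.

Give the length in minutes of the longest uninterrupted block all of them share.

Hiro → UTC: 09:00–12:00, 12:30–17:00.
Noor → UTC: 06:00–07:45, 11:15–11:45, 12:15–16:00.
Dilnoza → UTC: 11:45–12:30, 15:00–17:45.
Chen → UTC: 12:00–19:30, 20:30–23:00.
Beatriz → UTC: 06:00–12:00, 15:00–17:00.
Hiro ∩ Noor: 11:15–11:45, 12:30–16:00.
Hiro ∩ Noor ∩ Dilnoza: 15:00–16:00.
Hiro ∩ Noor ∩ Dilnoza ∩ Chen: 15:00–16:00.
Hiro ∩ Noor ∩ Dilnoza ∩ Chen ∩ Beatriz: 15:00–16:00.
Single common window of 60 minutes.

60 minutes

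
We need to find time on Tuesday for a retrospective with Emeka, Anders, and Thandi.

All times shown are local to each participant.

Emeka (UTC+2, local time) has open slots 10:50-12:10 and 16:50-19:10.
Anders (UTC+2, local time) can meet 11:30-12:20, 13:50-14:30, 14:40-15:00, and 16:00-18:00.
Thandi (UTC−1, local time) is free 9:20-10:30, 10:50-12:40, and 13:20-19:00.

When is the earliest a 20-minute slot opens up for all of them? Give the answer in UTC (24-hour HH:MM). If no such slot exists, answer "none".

14:50

Emeka → UTC: 08:50–10:10, 14:50–17:10.
Anders → UTC: 09:30–10:20, 11:50–12:30, 12:40–13:00, 14:00–16:00.
Thandi → UTC: 10:20–11:30, 11:50–13:40, 14:20–20:00.
Emeka ∩ Anders: 09:30–10:10, 14:50–16:00.
Emeka ∩ Anders ∩ Thandi: 14:50–16:00.
Windows ≥ 20 min: 14:50–16:00.
Earliest such window starts at 14:50.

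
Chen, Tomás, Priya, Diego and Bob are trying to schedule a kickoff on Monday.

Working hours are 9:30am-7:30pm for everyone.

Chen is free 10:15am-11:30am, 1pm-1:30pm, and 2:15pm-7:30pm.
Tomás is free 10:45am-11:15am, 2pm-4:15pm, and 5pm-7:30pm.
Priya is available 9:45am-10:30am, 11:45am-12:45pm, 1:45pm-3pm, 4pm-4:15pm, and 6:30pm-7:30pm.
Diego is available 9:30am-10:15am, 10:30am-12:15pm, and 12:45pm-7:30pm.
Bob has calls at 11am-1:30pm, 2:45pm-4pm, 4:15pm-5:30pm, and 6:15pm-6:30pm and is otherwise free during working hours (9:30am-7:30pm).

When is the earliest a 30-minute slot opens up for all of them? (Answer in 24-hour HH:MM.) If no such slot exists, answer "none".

Bob free within 09:30–19:30: 09:30–11:00, 13:30–14:45, 16:00–16:15, 17:30–18:15, 18:30–19:30.
Chen ∩ Tomás: 10:45–11:15, 14:15–16:15, 17:00–19:30.
Chen ∩ Tomás ∩ Priya: 14:15–15:00, 16:00–16:15, 18:30–19:30.
Chen ∩ Tomás ∩ Priya ∩ Diego: 14:15–15:00, 16:00–16:15, 18:30–19:30.
Chen ∩ Tomás ∩ Priya ∩ Diego ∩ Bob: 14:15–14:45, 16:00–16:15, 18:30–19:30.
Windows ≥ 30 min: 14:15–14:45, 18:30–19:30.
Earliest such window starts at 14:15.

14:15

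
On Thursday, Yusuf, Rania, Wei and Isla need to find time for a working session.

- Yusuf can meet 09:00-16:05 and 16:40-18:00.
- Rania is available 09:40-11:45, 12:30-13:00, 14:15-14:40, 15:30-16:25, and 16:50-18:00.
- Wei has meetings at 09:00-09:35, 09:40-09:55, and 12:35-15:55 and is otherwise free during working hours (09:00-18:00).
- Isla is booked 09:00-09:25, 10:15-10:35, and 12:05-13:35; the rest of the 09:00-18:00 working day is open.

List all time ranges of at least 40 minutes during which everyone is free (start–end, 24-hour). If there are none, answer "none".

10:35–11:45, 16:50–18:00

Wei free within 09:00–18:00: 09:35–09:40, 09:55–12:35, 15:55–18:00.
Isla free within 09:00–18:00: 09:25–10:15, 10:35–12:05, 13:35–18:00.
Yusuf ∩ Rania: 09:40–11:45, 12:30–13:00, 14:15–14:40, 15:30–16:05, 16:50–18:00.
Yusuf ∩ Rania ∩ Wei: 09:55–11:45, 12:30–12:35, 15:55–16:05, 16:50–18:00.
Yusuf ∩ Rania ∩ Wei ∩ Isla: 09:55–10:15, 10:35–11:45, 15:55–16:05, 16:50–18:00.
Windows ≥ 40 min: 10:35–11:45, 16:50–18:00.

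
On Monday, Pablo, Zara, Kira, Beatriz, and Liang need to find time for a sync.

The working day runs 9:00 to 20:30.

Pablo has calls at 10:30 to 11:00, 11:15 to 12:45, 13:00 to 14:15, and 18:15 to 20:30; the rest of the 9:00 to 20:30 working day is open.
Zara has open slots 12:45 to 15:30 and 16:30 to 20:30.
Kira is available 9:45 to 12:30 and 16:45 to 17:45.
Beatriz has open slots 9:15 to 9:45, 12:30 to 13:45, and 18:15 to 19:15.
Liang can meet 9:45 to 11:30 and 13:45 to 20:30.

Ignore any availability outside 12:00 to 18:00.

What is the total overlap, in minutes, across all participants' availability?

0 minutes

Pablo free within 09:00–20:30: 09:00–10:30, 11:00–11:15, 12:45–13:00, 14:15–18:15.
Pablo ∩ Zara: 12:45–13:00, 14:15–15:30, 16:30–18:15.
Pablo ∩ Zara ∩ Kira: 16:45–17:45.
Pablo ∩ Zara ∩ Kira ∩ Beatriz: (none).
Pablo ∩ Zara ∩ Kira ∩ Beatriz ∩ Liang: (none).
Restricted to 12:00–18:00: (none).
Total common minutes: 0.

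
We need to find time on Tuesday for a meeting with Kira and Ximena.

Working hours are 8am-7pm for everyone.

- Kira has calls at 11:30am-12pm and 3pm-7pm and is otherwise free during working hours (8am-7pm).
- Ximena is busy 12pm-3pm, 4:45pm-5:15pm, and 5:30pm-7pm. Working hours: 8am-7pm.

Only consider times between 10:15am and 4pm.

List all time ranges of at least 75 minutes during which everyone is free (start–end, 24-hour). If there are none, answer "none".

Kira free within 08:00–19:00: 08:00–11:30, 12:00–15:00.
Ximena free within 08:00–19:00: 08:00–12:00, 15:00–16:45, 17:15–17:30.
Kira ∩ Ximena: 08:00–11:30.
Restricted to 10:15–16:00: 10:15–11:30.
Windows ≥ 75 min: 10:15–11:30.

10:15–11:30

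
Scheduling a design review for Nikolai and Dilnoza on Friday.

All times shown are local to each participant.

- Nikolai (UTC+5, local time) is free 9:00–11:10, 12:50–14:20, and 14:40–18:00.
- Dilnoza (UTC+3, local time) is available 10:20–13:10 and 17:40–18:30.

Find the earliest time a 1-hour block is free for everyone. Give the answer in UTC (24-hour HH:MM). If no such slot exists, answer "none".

Nikolai → UTC: 04:00–06:10, 07:50–09:20, 09:40–13:00.
Dilnoza → UTC: 07:20–10:10, 14:40–15:30.
Nikolai ∩ Dilnoza: 07:50–09:20, 09:40–10:10.
Windows ≥ 60 min: 07:50–09:20.
Earliest such window starts at 07:50.

07:50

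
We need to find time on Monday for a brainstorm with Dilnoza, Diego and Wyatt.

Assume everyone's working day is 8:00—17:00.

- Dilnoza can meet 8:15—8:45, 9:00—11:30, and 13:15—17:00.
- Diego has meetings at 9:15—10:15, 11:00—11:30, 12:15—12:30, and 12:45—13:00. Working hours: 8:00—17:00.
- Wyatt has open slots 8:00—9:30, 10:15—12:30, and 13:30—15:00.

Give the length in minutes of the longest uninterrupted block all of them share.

90 minutes

Diego free within 08:00–17:00: 08:00–09:15, 10:15–11:00, 11:30–12:15, 12:30–12:45, 13:00–17:00.
Dilnoza ∩ Diego: 08:15–08:45, 09:00–09:15, 10:15–11:00, 13:15–17:00.
Dilnoza ∩ Diego ∩ Wyatt: 08:15–08:45, 09:00–09:15, 10:15–11:00, 13:30–15:00.
Common window lengths: 30, 15, 45, 90 min; longest is 90.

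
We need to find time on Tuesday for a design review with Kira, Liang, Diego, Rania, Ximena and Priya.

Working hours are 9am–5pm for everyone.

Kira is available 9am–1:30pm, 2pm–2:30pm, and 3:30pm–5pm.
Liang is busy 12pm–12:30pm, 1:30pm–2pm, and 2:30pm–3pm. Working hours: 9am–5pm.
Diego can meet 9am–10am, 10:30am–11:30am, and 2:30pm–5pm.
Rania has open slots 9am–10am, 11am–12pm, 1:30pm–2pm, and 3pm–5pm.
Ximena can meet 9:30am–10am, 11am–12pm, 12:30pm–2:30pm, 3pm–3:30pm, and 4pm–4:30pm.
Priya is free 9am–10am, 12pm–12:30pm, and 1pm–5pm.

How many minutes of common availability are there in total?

Liang free within 09:00–17:00: 09:00–12:00, 12:30–13:30, 14:00–14:30, 15:00–17:00.
Kira ∩ Liang: 09:00–12:00, 12:30–13:30, 14:00–14:30, 15:30–17:00.
Kira ∩ Liang ∩ Diego: 09:00–10:00, 10:30–11:30, 15:30–17:00.
Kira ∩ Liang ∩ Diego ∩ Rania: 09:00–10:00, 11:00–11:30, 15:30–17:00.
Kira ∩ Liang ∩ Diego ∩ Rania ∩ Ximena: 09:30–10:00, 11:00–11:30, 16:00–16:30.
Kira ∩ Liang ∩ Diego ∩ Rania ∩ Ximena ∩ Priya: 09:30–10:00, 16:00–16:30.
Total common minutes: 30 + 30 = 60.

60 minutes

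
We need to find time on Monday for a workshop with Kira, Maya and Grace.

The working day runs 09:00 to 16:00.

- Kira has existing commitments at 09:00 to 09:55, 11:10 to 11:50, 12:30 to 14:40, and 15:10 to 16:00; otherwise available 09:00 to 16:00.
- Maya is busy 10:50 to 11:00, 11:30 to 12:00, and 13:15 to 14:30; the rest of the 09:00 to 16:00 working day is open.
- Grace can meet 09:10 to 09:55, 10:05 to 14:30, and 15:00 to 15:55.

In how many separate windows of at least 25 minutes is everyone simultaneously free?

Kira free within 09:00–16:00: 09:55–11:10, 11:50–12:30, 14:40–15:10.
Maya free within 09:00–16:00: 09:00–10:50, 11:00–11:30, 12:00–13:15, 14:30–16:00.
Kira ∩ Maya: 09:55–10:50, 11:00–11:10, 12:00–12:30, 14:40–15:10.
Kira ∩ Maya ∩ Grace: 10:05–10:50, 11:00–11:10, 12:00–12:30, 15:00–15:10.
Windows ≥ 25 min: 10:05–10:50, 12:00–12:30.
That's 2 windows.

2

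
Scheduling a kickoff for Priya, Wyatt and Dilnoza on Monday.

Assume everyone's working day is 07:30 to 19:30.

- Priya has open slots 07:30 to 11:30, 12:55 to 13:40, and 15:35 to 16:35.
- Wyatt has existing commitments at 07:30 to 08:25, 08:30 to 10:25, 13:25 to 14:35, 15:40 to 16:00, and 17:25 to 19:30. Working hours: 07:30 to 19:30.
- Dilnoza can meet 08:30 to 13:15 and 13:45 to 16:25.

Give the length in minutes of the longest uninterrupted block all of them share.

Wyatt free within 07:30–19:30: 08:25–08:30, 10:25–13:25, 14:35–15:40, 16:00–17:25.
Priya ∩ Wyatt: 08:25–08:30, 10:25–11:30, 12:55–13:25, 15:35–15:40, 16:00–16:35.
Priya ∩ Wyatt ∩ Dilnoza: 10:25–11:30, 12:55–13:15, 15:35–15:40, 16:00–16:25.
Common window lengths: 65, 20, 5, 25 min; longest is 65.

65 minutes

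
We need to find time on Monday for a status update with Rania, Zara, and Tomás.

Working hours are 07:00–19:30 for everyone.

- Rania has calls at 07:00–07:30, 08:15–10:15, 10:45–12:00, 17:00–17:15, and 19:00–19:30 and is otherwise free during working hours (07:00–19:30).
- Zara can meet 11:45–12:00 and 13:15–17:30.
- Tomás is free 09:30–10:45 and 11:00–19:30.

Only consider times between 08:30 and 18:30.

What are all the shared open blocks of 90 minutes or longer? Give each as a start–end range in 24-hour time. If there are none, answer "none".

Rania free within 07:00–19:30: 07:30–08:15, 10:15–10:45, 12:00–17:00, 17:15–19:00.
Rania ∩ Zara: 13:15–17:00, 17:15–17:30.
Rania ∩ Zara ∩ Tomás: 13:15–17:00, 17:15–17:30.
Restricted to 08:30–18:30: 13:15–17:00, 17:15–17:30.
Windows ≥ 90 min: 13:15–17:00.

13:15–17:00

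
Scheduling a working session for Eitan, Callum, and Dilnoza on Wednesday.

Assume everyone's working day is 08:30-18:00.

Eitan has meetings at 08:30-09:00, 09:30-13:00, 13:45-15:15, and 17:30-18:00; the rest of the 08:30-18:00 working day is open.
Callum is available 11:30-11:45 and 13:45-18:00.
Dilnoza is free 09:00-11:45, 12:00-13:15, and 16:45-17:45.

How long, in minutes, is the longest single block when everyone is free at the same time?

45 minutes

Eitan free within 08:30–18:00: 09:00–09:30, 13:00–13:45, 15:15–17:30.
Eitan ∩ Callum: 15:15–17:30.
Eitan ∩ Callum ∩ Dilnoza: 16:45–17:30.
Single common window of 45 minutes.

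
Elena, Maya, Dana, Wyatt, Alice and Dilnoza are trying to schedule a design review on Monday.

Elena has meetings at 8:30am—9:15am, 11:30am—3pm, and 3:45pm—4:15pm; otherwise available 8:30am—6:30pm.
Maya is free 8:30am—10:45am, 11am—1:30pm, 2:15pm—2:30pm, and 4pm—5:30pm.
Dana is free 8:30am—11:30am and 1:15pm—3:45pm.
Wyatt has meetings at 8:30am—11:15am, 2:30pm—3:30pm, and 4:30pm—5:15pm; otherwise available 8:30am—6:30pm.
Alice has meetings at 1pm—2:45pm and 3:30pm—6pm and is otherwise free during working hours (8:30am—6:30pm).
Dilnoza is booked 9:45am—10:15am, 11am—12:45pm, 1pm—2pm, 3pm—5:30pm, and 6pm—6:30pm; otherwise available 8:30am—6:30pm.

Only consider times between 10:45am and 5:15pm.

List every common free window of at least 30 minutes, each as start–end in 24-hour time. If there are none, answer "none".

none

Elena free within 08:30–18:30: 09:15–11:30, 15:00–15:45, 16:15–18:30.
Wyatt free within 08:30–18:30: 11:15–14:30, 15:30–16:30, 17:15–18:30.
Alice free within 08:30–18:30: 08:30–13:00, 14:45–15:30, 18:00–18:30.
Dilnoza free within 08:30–18:30: 08:30–09:45, 10:15–11:00, 12:45–13:00, 14:00–15:00, 17:30–18:00.
Elena ∩ Maya: 09:15–10:45, 11:00–11:30, 16:15–17:30.
Elena ∩ Maya ∩ Dana: 09:15–10:45, 11:00–11:30.
Elena ∩ Maya ∩ Dana ∩ Wyatt: 11:15–11:30.
Elena ∩ Maya ∩ Dana ∩ Wyatt ∩ Alice: 11:15–11:30.
Elena ∩ Maya ∩ Dana ∩ Wyatt ∩ Alice ∩ Dilnoza: (none).
Restricted to 10:45–17:15: (none).
Windows ≥ 30 min: (none).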